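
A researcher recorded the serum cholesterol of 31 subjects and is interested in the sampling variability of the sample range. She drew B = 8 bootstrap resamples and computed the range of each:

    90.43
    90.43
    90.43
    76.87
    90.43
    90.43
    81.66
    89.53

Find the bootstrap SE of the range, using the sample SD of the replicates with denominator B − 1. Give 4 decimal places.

Bootstrap SE is the standard deviation of the 8 replicate ranges.
Mean of replicates: (90.43 + 90.43 + 90.43 + 76.87 + 90.43 + 90.43 + 81.66 + 89.53) / 8 = 700.21000 / 8 = 87.52625
Sum of squared deviations: (+2.90375)² + (+2.90375)² + (+2.90375)² + (−10.65625)² + (+2.90375)² + (+2.90375)² + (−5.86625)² + (+2.00375)² = 194.14239
Variance = 194.14239 / 7 = 27.73463
SE* = √27.73463

SE* = 5.2664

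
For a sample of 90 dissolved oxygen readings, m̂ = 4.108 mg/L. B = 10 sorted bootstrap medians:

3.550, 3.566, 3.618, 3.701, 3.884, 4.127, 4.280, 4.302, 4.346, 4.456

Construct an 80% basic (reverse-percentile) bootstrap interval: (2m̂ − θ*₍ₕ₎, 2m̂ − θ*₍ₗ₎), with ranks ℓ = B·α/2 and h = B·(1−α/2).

(3.870, 4.666)

Percentile endpoints at ranks 1 and 9: θ*₍1₎ = 3.550, θ*₍9₎ = 4.346.
Basic interval reflects these around m̂:
  lower = 2 × 4.108 − 4.346 = 3.870
  upper = 2 × 4.108 − 3.550 = 4.666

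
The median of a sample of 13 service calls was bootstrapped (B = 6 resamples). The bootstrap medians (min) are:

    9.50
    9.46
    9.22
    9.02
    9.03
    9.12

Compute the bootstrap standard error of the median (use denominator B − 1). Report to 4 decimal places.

SE* = 0.2107

Bootstrap SE is the standard deviation of the 6 replicate medians.
Mean of replicates: (9.50 + 9.46 + 9.22 + 9.02 + 9.03 + 9.12) / 6 = 55.35000 / 6 = 9.22500
Sum of squared deviations: (+0.27500)² + (+0.23500)² + (−0.00500)² + (−0.20500)² + (−0.19500)² + (−0.10500)² = 0.22195
Variance = 0.22195 / 5 = 0.04439
SE* = √0.04439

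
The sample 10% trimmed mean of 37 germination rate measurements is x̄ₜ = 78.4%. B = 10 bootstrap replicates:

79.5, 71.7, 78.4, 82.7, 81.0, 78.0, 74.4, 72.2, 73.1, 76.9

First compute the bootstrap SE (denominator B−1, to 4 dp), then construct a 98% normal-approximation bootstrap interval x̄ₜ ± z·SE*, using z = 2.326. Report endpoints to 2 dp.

Mean of replicates = 76.7900; sum of squared deviations = 130.3690; SE* = √(130.3690/9) = 3.8060
Margin = 2.326 × 3.8060 = 8.853
Interval: 78.4 ± 8.853

(69.55, 87.25)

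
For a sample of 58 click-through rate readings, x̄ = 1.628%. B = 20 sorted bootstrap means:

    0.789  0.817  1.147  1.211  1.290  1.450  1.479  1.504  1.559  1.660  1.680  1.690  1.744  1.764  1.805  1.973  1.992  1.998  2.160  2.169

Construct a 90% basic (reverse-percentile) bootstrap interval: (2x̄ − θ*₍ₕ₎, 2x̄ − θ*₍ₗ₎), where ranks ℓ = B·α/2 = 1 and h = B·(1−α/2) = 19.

Percentile endpoints at ranks 1 and 19: θ*₍1₎ = 0.789, θ*₍19₎ = 2.160.
Basic interval reflects these around x̄:
  lower = 2 × 1.628 − 2.160 = 1.096
  upper = 2 × 1.628 − 0.789 = 2.467

(1.096, 2.467)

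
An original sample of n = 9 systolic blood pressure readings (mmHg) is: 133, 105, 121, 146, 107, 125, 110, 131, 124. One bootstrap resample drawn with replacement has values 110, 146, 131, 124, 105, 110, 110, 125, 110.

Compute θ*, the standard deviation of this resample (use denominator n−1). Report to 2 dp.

θ* = 13.48

Mean = 119.0000; sum of squared deviations = 1454.0000
s² = 1454.0000 / 8 = 181.7500
s = √181.7500 = 13.48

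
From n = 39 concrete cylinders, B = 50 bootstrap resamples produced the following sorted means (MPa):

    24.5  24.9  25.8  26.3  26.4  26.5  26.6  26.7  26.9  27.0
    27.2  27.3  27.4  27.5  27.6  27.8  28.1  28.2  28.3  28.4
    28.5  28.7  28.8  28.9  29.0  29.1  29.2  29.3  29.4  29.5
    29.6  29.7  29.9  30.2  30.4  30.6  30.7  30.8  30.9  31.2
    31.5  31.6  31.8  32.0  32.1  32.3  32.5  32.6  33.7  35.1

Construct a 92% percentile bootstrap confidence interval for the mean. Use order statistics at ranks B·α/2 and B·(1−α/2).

α = 0.08; lower rank = 50 × 0.040 = 2; upper rank = 50 × 0.960 = 48.
The 2nd smallest replicate is 24.9; the 48th is 32.6.

(24.9, 32.6)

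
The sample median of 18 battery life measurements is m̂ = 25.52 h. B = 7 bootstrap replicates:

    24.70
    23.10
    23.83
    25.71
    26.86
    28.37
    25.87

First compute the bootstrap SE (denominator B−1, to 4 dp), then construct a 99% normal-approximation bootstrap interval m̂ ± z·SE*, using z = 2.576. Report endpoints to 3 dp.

(20.881, 30.159)

Mean of replicates = 25.4914; sum of squared deviations = 19.4559; SE* = √(19.4559/6) = 1.8007
Margin = 2.576 × 1.8007 = 4.6386
Interval: 25.52 ± 4.6386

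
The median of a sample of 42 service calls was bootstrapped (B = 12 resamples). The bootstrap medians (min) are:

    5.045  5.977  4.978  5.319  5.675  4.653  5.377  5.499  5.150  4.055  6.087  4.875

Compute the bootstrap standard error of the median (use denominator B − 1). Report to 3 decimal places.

SE* = 0.567

Bootstrap SE is the standard deviation of the 12 replicate medians.
Mean of replicates: (5.045 + 5.977 + 4.978 + 5.319 + 5.675 + 4.653 + 5.377 + 5.499 + 5.150 + 4.055 + 6.087 + 4.875) / 12 = 62.6900 / 12 = 5.2242
Sum of squared deviations: (−0.1792)² + (+0.7528)² + (−0.2462)² + (+0.0948)² + (+0.4508)² + (−0.5712)² + (+0.1528)² + (+0.2748)² + (−0.0742)² + (−1.1692)² + (+0.8628)² + (−0.3492)² = 3.5357
Variance = 3.5357 / 11 = 0.3214
SE* = √0.3214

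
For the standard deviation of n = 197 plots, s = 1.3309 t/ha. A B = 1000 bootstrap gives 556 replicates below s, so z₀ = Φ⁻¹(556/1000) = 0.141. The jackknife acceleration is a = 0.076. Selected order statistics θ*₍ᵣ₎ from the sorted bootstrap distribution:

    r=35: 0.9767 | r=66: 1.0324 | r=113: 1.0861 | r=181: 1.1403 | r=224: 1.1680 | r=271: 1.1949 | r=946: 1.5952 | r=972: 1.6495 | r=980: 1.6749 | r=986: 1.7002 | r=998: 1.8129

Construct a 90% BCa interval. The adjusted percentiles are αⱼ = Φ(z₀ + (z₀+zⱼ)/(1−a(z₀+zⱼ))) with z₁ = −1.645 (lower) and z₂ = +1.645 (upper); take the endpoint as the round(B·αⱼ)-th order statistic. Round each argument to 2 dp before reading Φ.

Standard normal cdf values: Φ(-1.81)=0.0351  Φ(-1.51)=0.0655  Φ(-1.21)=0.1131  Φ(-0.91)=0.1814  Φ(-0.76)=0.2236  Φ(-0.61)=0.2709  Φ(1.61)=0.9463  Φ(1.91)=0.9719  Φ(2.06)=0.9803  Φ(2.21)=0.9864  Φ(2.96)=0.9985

(1.0861, 1.7002)

Lower: z₀ + z₁ = 0.141 + (-1.645) = -1.504; 1 − a(z₀+z₁) = 1 − (0.076)(-1.504) = 1.1143; argument = 0.141 + (-1.504)/1.1143 = -1.2087 → -1.21.
α₁ = Φ(-1.21) = 0.1131; rank = round(1000 × 0.1131) = 113; θ*₍113₎ = 1.0861.
Upper: z₀ + z₂ = 1.786; 1 − a(z₀+z₂) = 0.8643; argument = 2.2075 → 2.21; α₂ = 0.9864; rank = 986; θ*₍986₎ = 1.7002.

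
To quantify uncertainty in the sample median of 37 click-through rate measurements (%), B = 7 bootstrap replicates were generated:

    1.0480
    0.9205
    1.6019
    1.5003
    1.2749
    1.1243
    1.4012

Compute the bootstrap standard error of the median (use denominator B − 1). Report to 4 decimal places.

SE* = 0.2493

Bootstrap SE is the standard deviation of the 7 replicate medians.
Mean of replicates: (1.0480 + 0.9205 + 1.6019 + 1.5003 + 1.2749 + 1.1243 + 1.4012) / 7 = 8.87110 / 7 = 1.26730
Sum of squared deviations: (−0.21930)² + (−0.34680)² + (+0.33460)² + (+0.23300)² + (+0.00760)² + (−0.14300)² + (+0.13390)² = 0.37304
Variance = 0.37304 / 6 = 0.06217
SE* = √0.06217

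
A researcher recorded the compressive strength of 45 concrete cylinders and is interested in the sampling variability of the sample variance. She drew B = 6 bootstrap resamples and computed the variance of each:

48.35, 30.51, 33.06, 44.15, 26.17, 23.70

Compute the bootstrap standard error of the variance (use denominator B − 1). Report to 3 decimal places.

Bootstrap SE is the standard deviation of the 6 replicate variances.
Mean of replicates: (48.35 + 30.51 + 33.06 + 44.15 + 26.17 + 23.70) / 6 = 205.9400 / 6 = 34.3233
Sum of squared deviations: (+14.0267)² + (−3.8133)² + (−1.2633)² + (+9.8267)² + (−8.1533)² + (−10.6233)² = 488.7803
Variance = 488.7803 / 5 = 97.7561
SE* = √97.7561

SE* = 9.887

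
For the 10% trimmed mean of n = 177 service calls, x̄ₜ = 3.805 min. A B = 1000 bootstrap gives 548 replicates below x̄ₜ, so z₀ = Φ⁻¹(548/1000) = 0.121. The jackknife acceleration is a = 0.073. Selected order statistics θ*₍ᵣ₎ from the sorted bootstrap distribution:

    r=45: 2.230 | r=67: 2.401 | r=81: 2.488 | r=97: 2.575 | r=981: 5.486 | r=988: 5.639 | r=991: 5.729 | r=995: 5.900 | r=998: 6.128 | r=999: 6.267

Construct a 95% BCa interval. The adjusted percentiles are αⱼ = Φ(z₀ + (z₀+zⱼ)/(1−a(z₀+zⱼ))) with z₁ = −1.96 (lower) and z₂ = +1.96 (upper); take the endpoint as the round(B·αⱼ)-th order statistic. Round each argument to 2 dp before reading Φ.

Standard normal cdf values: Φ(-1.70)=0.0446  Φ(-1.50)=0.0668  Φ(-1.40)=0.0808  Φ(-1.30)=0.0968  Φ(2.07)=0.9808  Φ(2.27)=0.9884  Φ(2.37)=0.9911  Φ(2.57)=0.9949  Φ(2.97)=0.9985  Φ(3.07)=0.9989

(2.401, 5.900)

Lower: z₀ + z₁ = 0.121 + (-1.960) = -1.839; 1 − a(z₀+z₁) = 1 − (0.073)(-1.839) = 1.1342; argument = 0.121 + (-1.839)/1.1342 = -1.5003 → -1.50.
α₁ = Φ(-1.50) = 0.0668; rank = round(1000 × 0.0668) = 67; θ*₍67₎ = 2.401.
Upper: z₀ + z₂ = 2.081; 1 − a(z₀+z₂) = 0.8481; argument = 2.5748 → 2.57; α₂ = 0.9949; rank = 995; θ*₍995₎ = 5.900.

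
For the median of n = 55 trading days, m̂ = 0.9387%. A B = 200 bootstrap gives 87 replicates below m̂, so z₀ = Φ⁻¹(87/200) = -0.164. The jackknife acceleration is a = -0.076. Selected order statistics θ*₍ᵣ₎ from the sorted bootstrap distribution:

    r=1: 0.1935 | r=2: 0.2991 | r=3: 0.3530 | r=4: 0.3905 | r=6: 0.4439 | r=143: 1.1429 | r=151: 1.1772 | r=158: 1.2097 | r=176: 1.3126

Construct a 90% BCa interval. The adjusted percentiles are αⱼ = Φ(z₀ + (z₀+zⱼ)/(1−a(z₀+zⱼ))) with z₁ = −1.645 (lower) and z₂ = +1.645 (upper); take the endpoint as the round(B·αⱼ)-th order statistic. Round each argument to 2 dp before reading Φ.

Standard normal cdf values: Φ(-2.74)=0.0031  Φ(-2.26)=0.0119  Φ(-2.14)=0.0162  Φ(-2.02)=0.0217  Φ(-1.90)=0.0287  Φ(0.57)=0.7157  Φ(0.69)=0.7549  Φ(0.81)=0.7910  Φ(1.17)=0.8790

Lower: z₀ + z₁ = -0.164 + (-1.645) = -1.809; 1 − a(z₀+z₁) = 1 − (-0.076)(-1.809) = 0.8625; argument = -0.164 + (-1.809)/0.8625 = -2.2614 → -2.26.
α₁ = Φ(-2.26) = 0.0119; rank = round(200 × 0.0119) = 2; θ*₍2₎ = 0.2991.
Upper: z₀ + z₂ = 1.481; 1 − a(z₀+z₂) = 1.1126; argument = 1.1672 → 1.17; α₂ = 0.8790; rank = 176; θ*₍176₎ = 1.3126.

(0.2991, 1.3126)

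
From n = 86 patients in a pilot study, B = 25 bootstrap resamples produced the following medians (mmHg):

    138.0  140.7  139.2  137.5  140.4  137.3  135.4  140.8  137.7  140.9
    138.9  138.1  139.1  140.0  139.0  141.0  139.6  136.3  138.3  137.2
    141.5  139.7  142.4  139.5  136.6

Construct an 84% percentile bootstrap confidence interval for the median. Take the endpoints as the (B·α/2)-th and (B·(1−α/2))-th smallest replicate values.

(136.3, 141.0)

Sorted replicates: 135.4, 136.3, 136.6, 137.2, 137.3, 137.5, 137.7, 138.0, 138.1, 138.3, 138.9, 139.0, 139.1, 139.2, 139.5, 139.6, 139.7, 140.0, 140.4, 140.7, 140.8, 140.9, 141.0, 141.5, 142.4
α = 0.16; lower rank = 25 × 0.080 = 2; upper rank = 25 × 0.920 = 23.
The 2nd smallest replicate is 136.3; the 23rd is 141.0.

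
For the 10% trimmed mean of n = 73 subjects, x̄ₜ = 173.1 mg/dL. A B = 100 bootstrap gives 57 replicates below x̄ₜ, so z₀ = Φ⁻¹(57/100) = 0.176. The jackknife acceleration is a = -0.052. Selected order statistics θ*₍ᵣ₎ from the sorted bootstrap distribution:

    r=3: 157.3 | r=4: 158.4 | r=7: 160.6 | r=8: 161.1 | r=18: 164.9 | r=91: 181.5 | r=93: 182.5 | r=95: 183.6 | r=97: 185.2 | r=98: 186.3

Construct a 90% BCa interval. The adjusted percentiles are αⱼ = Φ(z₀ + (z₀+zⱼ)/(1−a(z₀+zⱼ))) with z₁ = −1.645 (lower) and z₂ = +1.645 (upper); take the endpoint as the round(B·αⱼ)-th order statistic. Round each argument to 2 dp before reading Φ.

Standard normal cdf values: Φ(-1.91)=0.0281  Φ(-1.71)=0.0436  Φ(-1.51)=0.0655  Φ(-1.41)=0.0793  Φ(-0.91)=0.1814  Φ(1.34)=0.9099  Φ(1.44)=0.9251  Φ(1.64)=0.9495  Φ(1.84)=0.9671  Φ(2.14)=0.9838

Lower: z₀ + z₁ = 0.176 + (-1.645) = -1.469; 1 − a(z₀+z₁) = 1 − (-0.052)(-1.469) = 0.9236; argument = 0.176 + (-1.469)/0.9236 = -1.4145 → -1.41.
α₁ = Φ(-1.41) = 0.0793; rank = round(100 × 0.0793) = 8; θ*₍8₎ = 161.1.
Upper: z₀ + z₂ = 1.821; 1 − a(z₀+z₂) = 1.0947; argument = 1.8395 → 1.84; α₂ = 0.9671; rank = 97; θ*₍97₎ = 185.2.

(161.1, 185.2)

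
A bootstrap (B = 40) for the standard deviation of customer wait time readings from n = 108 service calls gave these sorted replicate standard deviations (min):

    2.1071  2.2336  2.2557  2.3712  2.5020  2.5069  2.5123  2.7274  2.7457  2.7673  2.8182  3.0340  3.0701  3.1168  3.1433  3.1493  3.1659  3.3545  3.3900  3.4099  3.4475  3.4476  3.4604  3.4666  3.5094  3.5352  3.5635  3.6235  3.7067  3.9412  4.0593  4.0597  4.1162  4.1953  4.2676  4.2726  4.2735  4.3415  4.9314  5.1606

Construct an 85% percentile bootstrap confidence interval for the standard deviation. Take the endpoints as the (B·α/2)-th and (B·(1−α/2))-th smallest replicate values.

(2.2557, 4.2735)

α = 0.15; lower rank = 40 × 0.075 = 3; upper rank = 40 × 0.925 = 37.
The 3rd smallest replicate is 2.2557; the 37th is 4.2735.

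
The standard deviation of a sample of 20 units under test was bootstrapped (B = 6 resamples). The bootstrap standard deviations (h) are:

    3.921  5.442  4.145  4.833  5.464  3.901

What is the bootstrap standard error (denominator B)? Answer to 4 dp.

SE* = 0.6664

Bootstrap SE is the standard deviation of the 6 replicate standard deviations.
Mean of replicates: (3.921 + 5.442 + 4.145 + 4.833 + 5.464 + 3.901) / 6 = 27.70600 / 6 = 4.61767
Sum of squared deviations: (−0.69667)² + (+0.82433)² + (−0.47267)² + (+0.21533)² + (+0.84633)² + (−0.71667)² = 2.66454
Variance = 2.66454 / 6 = 0.44409
SE* = √0.44409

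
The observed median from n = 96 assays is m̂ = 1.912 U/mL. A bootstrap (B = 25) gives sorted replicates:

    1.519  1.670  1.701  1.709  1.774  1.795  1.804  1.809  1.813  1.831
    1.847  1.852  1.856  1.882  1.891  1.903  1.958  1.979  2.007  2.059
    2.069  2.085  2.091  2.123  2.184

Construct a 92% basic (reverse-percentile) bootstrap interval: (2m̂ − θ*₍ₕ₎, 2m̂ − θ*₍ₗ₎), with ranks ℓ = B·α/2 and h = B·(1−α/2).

Percentile endpoints at ranks 1 and 24: θ*₍1₎ = 1.519, θ*₍24₎ = 2.123.
Basic interval reflects these around m̂:
  lower = 2 × 1.912 − 2.123 = 1.701
  upper = 2 × 1.912 − 1.519 = 2.305

(1.701, 2.305)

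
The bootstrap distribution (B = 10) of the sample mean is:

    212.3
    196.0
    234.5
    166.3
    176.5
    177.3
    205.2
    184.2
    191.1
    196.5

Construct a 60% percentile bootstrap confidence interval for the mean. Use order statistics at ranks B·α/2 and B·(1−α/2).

(176.5, 205.2)

Sorted replicates: 166.3, 176.5, 177.3, 184.2, 191.1, 196.0, 196.5, 205.2, 212.3, 234.5
α = 0.40; lower rank = 10 × 0.200 = 2; upper rank = 10 × 0.800 = 8.
The 2nd smallest replicate is 176.5; the 8th is 205.2.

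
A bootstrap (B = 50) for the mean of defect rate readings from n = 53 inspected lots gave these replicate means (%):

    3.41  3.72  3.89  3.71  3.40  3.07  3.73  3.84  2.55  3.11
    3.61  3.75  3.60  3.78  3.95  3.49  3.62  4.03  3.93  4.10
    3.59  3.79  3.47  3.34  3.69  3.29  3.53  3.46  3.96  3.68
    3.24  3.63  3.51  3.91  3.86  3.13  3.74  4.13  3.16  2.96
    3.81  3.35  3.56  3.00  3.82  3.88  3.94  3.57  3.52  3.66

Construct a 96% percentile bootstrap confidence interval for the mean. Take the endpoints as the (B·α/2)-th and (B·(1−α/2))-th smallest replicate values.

Sorted replicates: 2.55, 2.96, 3.00, 3.07, 3.11, 3.13, 3.16, 3.24, 3.29, 3.34, 3.35, 3.40, 3.41, 3.46, 3.47, 3.49, 3.51, 3.52, 3.53, 3.56, 3.57, 3.59, 3.60, 3.61, 3.62, 3.63, 3.66, 3.68, 3.69, 3.71, 3.72, 3.73, 3.74, 3.75, 3.78, 3.79, 3.81, 3.82, 3.84, 3.86, 3.88, 3.89, 3.91, 3.93, 3.94, 3.95, 3.96, 4.03, 4.10, 4.13
α = 0.04; lower rank = 50 × 0.020 = 1; upper rank = 50 × 0.980 = 49.
The 1st smallest replicate is 2.55; the 49th is 4.10.

(2.55, 4.10)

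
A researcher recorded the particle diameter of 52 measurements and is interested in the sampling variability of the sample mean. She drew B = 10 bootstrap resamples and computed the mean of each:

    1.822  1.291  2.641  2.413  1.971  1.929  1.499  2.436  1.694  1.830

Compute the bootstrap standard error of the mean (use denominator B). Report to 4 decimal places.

SE* = 0.4078

Bootstrap SE is the standard deviation of the 10 replicate means.
Mean of replicates: (1.822 + 1.291 + 2.641 + 2.413 + 1.971 + 1.929 + 1.499 + 2.436 + 1.694 + 1.830) / 10 = 19.52600 / 10 = 1.95260
Sum of squared deviations: (−0.13060)² + (−0.66160)² + (+0.68840)² + (+0.46040)² + (+0.01840)² + (−0.02360)² + (−0.45360)² + (+0.48340)² + (−0.25860)² + (−0.12260)² = 1.66286
Variance = 1.66286 / 10 = 0.16629
SE* = √0.16629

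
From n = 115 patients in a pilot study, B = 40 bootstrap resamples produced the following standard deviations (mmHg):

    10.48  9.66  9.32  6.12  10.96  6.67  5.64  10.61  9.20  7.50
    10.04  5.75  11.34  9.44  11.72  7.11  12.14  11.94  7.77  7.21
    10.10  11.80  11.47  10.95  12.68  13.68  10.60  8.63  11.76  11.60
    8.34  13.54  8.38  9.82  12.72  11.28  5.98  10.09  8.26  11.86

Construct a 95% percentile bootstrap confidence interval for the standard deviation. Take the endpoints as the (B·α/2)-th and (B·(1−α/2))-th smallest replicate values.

(5.64, 13.54)

Sorted replicates: 5.64, 5.75, 5.98, 6.12, 6.67, 7.11, 7.21, 7.50, 7.77, 8.26, 8.34, 8.38, 8.63, 9.20, 9.32, 9.44, 9.66, 9.82, 10.04, 10.09, 10.10, 10.48, 10.60, 10.61, 10.95, 10.96, 11.28, 11.34, 11.47, 11.60, 11.72, 11.76, 11.80, 11.86, 11.94, 12.14, 12.68, 12.72, 13.54, 13.68
α = 0.05; lower rank = 40 × 0.025 = 1; upper rank = 40 × 0.975 = 39.
The 1st smallest replicate is 5.64; the 39th is 13.54.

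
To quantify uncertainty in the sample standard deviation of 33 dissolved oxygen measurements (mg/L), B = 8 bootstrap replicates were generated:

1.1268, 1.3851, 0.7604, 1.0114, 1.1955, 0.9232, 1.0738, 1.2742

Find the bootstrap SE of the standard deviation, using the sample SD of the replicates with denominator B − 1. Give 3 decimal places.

Bootstrap SE is the standard deviation of the 8 replicate standard deviations.
Mean of replicates: (1.1268 + 1.3851 + 0.7604 + 1.0114 + 1.1955 + 0.9232 + 1.0738 + 1.2742) / 8 = 8.75040 / 8 = 1.09380
Sum of squared deviations: (+0.03300)² + (+0.29130)² + (−0.33340)² + (−0.08240)² + (+0.10170)² + (−0.17060)² + (−0.02000)² + (+0.18040)² = 0.27628
Variance = 0.27628 / 7 = 0.03947
SE* = √0.03947

SE* = 0.199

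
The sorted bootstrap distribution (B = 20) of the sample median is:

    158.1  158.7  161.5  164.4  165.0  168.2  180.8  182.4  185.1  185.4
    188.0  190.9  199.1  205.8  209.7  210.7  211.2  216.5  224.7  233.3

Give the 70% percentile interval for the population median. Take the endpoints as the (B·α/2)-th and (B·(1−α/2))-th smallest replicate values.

α = 0.30; lower rank = 20 × 0.150 = 3; upper rank = 20 × 0.850 = 17.
The 3rd smallest replicate is 161.5; the 17th is 211.2.

(161.5, 211.2)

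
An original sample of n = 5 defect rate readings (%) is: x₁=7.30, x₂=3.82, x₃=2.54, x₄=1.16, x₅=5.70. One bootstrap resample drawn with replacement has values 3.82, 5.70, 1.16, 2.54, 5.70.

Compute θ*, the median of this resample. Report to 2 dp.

θ* = 3.82

Sorted: 1.16, 2.54, 3.82, 5.70, 5.70
Median = middle value = 3.82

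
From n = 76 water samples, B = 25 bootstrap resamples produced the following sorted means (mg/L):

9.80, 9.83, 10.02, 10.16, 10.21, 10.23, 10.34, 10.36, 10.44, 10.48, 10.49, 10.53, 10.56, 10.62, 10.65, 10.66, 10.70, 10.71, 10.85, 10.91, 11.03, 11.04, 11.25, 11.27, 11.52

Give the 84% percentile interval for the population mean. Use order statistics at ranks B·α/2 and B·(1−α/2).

(9.83, 11.25)

α = 0.16; lower rank = 25 × 0.080 = 2; upper rank = 25 × 0.920 = 23.
The 2nd smallest replicate is 9.83; the 23rd is 11.25.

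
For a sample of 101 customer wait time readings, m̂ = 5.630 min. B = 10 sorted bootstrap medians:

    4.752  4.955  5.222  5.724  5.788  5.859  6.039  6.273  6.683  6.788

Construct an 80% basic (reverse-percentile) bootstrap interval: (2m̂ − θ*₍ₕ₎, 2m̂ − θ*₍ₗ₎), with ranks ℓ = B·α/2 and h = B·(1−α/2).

Percentile endpoints at ranks 1 and 9: θ*₍1₎ = 4.752, θ*₍9₎ = 6.683.
Basic interval reflects these around m̂:
  lower = 2 × 5.630 − 6.683 = 4.577
  upper = 2 × 5.630 − 4.752 = 6.508

(4.577, 6.508)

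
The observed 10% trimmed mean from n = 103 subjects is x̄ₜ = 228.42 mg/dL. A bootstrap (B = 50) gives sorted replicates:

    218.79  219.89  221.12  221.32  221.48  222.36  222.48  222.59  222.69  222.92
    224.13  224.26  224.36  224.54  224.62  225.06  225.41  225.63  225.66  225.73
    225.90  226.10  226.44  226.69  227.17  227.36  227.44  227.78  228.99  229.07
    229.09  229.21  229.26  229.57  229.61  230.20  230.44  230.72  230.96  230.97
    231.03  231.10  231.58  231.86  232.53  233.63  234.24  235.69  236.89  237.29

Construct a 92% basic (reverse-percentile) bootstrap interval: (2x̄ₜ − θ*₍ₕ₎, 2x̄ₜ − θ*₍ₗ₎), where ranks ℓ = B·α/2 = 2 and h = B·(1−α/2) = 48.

Percentile endpoints at ranks 2 and 48: θ*₍2₎ = 219.89, θ*₍48₎ = 235.69.
Basic interval reflects these around x̄ₜ:
  lower = 2 × 228.42 − 235.69 = 221.15
  upper = 2 × 228.42 − 219.89 = 236.95

(221.15, 236.95)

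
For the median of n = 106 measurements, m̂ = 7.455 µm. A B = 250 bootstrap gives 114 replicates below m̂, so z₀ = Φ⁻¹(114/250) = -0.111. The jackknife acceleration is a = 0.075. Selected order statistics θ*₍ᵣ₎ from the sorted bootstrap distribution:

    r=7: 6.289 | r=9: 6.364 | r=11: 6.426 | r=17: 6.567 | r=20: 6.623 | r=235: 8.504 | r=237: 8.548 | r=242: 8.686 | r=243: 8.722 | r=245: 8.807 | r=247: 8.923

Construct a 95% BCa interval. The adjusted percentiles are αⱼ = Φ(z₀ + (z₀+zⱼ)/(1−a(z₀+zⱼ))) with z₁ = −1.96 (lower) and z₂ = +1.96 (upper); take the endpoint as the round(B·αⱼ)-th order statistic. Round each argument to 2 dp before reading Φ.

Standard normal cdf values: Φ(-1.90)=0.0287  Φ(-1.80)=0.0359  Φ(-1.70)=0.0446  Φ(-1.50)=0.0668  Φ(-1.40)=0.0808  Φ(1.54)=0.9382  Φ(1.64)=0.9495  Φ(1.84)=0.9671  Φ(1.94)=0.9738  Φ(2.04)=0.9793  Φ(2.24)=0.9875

(6.289, 8.807)

Lower: z₀ + z₁ = -0.111 + (-1.960) = -2.071; 1 − a(z₀+z₁) = 1 − (0.075)(-2.071) = 1.1553; argument = -0.111 + (-2.071)/1.1553 = -1.9036 → -1.90.
α₁ = Φ(-1.90) = 0.0287; rank = round(250 × 0.0287) = 7; θ*₍7₎ = 6.289.
Upper: z₀ + z₂ = 1.849; 1 − a(z₀+z₂) = 0.8613; argument = 2.0357 → 2.04; α₂ = 0.9793; rank = 245; θ*₍245₎ = 8.807.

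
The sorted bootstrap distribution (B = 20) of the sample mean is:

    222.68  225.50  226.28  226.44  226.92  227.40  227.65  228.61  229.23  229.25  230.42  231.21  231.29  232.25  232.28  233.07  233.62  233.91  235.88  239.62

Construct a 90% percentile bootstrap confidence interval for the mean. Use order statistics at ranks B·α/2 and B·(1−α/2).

α = 0.10; lower rank = 20 × 0.050 = 1; upper rank = 20 × 0.950 = 19.
The 1st smallest replicate is 222.68; the 19th is 235.88.

(222.68, 235.88)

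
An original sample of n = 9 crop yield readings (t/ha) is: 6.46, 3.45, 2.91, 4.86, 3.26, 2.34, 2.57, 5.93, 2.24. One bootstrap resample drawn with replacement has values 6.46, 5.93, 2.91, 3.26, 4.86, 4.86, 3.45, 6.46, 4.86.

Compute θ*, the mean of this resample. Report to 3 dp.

Mean = (6.46 + 5.93 + 2.91 + 3.26 + 4.86 + 4.86 + 3.45 + 6.46 + 4.86) / 9 = 43.050 / 9 = 4.783

θ* = 4.783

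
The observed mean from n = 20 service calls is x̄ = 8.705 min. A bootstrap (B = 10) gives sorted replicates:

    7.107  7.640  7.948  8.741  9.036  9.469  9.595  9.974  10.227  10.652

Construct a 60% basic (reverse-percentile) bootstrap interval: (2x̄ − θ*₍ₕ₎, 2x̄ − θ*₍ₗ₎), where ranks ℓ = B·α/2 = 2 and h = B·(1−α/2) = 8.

Percentile endpoints at ranks 2 and 8: θ*₍2₎ = 7.640, θ*₍8₎ = 9.974.
Basic interval reflects these around x̄:
  lower = 2 × 8.705 − 9.974 = 7.436
  upper = 2 × 8.705 − 7.640 = 9.770

(7.436, 9.770)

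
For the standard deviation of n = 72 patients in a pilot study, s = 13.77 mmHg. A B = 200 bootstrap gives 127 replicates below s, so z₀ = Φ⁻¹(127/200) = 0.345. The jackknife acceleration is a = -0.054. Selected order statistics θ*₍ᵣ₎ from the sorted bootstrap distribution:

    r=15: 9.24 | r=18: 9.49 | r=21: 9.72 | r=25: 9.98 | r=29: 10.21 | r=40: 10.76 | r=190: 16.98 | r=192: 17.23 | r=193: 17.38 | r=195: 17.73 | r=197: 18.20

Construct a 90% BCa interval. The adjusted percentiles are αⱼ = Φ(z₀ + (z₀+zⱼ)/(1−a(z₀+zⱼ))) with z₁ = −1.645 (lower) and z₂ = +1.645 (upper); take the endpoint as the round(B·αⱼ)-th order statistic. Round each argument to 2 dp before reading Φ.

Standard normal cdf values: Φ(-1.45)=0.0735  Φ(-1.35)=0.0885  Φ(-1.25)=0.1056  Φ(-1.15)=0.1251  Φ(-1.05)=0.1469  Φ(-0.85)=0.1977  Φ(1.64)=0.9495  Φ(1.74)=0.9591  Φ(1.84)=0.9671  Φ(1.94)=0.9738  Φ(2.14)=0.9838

Lower: z₀ + z₁ = 0.345 + (-1.645) = -1.300; 1 − a(z₀+z₁) = 1 − (-0.054)(-1.300) = 0.9298; argument = 0.345 + (-1.300)/0.9298 = -1.0532 → -1.05.
α₁ = Φ(-1.05) = 0.1469; rank = round(200 × 0.1469) = 29; θ*₍29₎ = 10.21.
Upper: z₀ + z₂ = 1.990; 1 − a(z₀+z₂) = 1.1075; argument = 2.1419 → 2.14; α₂ = 0.9838; rank = 197; θ*₍197₎ = 18.20.

(10.21, 18.20)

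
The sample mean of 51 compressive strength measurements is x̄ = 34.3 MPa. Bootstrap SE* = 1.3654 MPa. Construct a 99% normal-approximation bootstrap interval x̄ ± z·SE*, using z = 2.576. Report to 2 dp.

Margin = 2.576 × 1.3654 = 3.517
Interval: 34.3 ± 3.517

(30.78, 37.82)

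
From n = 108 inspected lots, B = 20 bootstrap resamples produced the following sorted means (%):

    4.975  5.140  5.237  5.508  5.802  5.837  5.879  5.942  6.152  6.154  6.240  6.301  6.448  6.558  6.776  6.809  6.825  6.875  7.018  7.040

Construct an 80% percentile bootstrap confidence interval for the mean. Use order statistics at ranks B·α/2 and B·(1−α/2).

(5.140, 6.875)

α = 0.20; lower rank = 20 × 0.100 = 2; upper rank = 20 × 0.900 = 18.
The 2nd smallest replicate is 5.140; the 18th is 6.875.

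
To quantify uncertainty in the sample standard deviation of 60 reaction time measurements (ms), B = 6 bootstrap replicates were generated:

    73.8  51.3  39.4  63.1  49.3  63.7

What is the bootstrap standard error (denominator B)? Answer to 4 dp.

Bootstrap SE is the standard deviation of the 6 replicate standard deviations.
Mean of replicates: (73.8 + 51.3 + 39.4 + 63.1 + 49.3 + 63.7) / 6 = 340.60000 / 6 = 56.76667
Sum of squared deviations: (+17.03333)² + (−5.46667)² + (−17.36667)² + (+6.33333)² + (−7.46667)² + (+6.93333)² = 765.55333
Variance = 765.55333 / 6 = 127.59222
SE* = √127.59222

SE* = 11.2957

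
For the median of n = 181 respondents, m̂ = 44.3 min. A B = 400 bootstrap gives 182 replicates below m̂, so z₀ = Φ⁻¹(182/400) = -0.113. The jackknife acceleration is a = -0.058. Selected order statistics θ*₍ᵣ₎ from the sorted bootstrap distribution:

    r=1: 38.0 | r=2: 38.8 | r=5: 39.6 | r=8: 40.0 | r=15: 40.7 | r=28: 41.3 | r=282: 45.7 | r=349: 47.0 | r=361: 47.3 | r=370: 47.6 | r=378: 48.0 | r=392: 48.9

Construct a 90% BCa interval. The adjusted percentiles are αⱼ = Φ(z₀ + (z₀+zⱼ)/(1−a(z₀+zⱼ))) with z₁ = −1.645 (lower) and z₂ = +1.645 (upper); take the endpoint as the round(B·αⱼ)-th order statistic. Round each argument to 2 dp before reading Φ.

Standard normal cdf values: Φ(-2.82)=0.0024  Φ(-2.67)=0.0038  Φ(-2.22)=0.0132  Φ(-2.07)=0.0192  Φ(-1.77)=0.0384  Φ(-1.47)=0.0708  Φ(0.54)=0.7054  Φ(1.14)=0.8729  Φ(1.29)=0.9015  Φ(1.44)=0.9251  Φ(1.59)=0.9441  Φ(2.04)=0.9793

(40.0, 47.3)

Lower: z₀ + z₁ = -0.113 + (-1.645) = -1.758; 1 − a(z₀+z₁) = 1 − (-0.058)(-1.758) = 0.8980; argument = -0.113 + (-1.758)/0.8980 = -2.0706 → -2.07.
α₁ = Φ(-2.07) = 0.0192; rank = round(400 × 0.0192) = 8; θ*₍8₎ = 40.0.
Upper: z₀ + z₂ = 1.532; 1 − a(z₀+z₂) = 1.0889; argument = 1.2940 → 1.29; α₂ = 0.9015; rank = 361; θ*₍361₎ = 47.3.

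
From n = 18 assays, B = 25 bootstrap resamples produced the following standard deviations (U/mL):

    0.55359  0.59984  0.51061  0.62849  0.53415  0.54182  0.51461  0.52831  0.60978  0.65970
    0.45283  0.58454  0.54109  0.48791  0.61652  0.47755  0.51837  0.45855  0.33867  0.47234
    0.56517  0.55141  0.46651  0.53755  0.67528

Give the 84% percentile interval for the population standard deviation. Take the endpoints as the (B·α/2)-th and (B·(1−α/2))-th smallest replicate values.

(0.45283, 0.62849)

Sorted replicates: 0.33867, 0.45283, 0.45855, 0.46651, 0.47234, 0.47755, 0.48791, 0.51061, 0.51461, 0.51837, 0.52831, 0.53415, 0.53755, 0.54109, 0.54182, 0.55141, 0.55359, 0.56517, 0.58454, 0.59984, 0.60978, 0.61652, 0.62849, 0.65970, 0.67528
α = 0.16; lower rank = 25 × 0.080 = 2; upper rank = 25 × 0.920 = 23.
The 2nd smallest replicate is 0.45283; the 23rd is 0.62849.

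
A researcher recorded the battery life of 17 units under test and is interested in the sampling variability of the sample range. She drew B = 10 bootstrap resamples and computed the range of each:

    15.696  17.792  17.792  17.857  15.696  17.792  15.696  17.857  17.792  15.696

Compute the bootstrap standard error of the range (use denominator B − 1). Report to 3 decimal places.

SE* = 1.094

Bootstrap SE is the standard deviation of the 10 replicate ranges.
Mean of replicates: (15.696 + 17.792 + 17.792 + 17.857 + 15.696 + 17.792 + 15.696 + 17.857 + 17.792 + 15.696) / 10 = 169.6660 / 10 = 16.9666
Sum of squared deviations: (−1.2706)² + (+0.8254)² + (+0.8254)² + (+0.8904)² + (−1.2706)² + (+0.8254)² + (−1.2706)² + (+0.8904)² + (+0.8254)² + (−1.2706)² = 10.7685
Variance = 10.7685 / 9 = 1.1965
SE* = √1.1965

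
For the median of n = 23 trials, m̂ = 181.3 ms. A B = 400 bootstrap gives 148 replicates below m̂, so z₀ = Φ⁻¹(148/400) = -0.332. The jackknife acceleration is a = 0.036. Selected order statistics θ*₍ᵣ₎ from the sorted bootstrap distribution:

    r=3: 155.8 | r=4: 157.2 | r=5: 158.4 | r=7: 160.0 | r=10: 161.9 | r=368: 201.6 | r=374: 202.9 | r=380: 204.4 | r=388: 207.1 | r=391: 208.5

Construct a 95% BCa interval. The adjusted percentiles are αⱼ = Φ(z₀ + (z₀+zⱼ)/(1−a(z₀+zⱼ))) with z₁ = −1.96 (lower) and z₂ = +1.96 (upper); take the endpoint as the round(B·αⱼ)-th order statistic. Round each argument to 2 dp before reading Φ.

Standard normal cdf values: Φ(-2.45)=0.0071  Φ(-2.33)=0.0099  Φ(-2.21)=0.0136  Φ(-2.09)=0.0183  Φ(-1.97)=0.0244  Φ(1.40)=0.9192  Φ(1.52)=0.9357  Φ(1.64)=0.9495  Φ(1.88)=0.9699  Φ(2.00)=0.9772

Lower: z₀ + z₁ = -0.332 + (-1.960) = -2.292; 1 − a(z₀+z₁) = 1 − (0.036)(-2.292) = 1.0825; argument = -0.332 + (-2.292)/1.0825 = -2.4493 → -2.45.
α₁ = Φ(-2.45) = 0.0071; rank = round(400 × 0.0071) = 3; θ*₍3₎ = 155.8.
Upper: z₀ + z₂ = 1.628; 1 − a(z₀+z₂) = 0.9414; argument = 1.3974 → 1.40; α₂ = 0.9192; rank = 368; θ*₍368₎ = 201.6.

(155.8, 201.6)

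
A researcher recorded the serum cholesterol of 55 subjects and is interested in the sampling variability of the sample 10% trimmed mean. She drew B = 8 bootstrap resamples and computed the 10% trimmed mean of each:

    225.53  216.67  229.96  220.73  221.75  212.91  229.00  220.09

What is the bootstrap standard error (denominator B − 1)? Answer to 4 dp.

Bootstrap SE is the standard deviation of the 8 replicate 10% trimmed means.
Mean of replicates: (225.53 + 216.67 + 229.96 + 220.73 + 221.75 + 212.91 + 229.00 + 220.09) / 8 = 1776.64000 / 8 = 222.08000
Sum of squared deviations: (+3.45000)² + (−5.41000)² + (+7.88000)² + (−1.35000)² + (−0.33000)² + (−9.17000)² + (+6.92000)² + (−1.99000)² = 241.13180
Variance = 241.13180 / 7 = 34.44740
SE* = √34.44740

SE* = 5.8692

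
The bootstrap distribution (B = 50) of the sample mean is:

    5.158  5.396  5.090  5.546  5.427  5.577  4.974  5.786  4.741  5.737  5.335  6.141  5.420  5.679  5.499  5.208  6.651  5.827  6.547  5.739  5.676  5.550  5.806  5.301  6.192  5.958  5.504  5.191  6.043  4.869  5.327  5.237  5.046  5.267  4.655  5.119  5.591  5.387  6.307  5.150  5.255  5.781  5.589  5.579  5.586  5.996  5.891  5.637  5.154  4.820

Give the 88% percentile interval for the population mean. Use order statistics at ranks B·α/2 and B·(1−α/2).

(4.820, 6.192)

Sorted replicates: 4.655, 4.741, 4.820, 4.869, 4.974, 5.046, 5.090, 5.119, 5.150, 5.154, 5.158, 5.191, 5.208, 5.237, 5.255, 5.267, 5.301, 5.327, 5.335, 5.387, 5.396, 5.420, 5.427, 5.499, 5.504, 5.546, 5.550, 5.577, 5.579, 5.586, 5.589, 5.591, 5.637, 5.676, 5.679, 5.737, 5.739, 5.781, 5.786, 5.806, 5.827, 5.891, 5.958, 5.996, 6.043, 6.141, 6.192, 6.307, 6.547, 6.651
α = 0.12; lower rank = 50 × 0.060 = 3; upper rank = 50 × 0.940 = 47.
The 3rd smallest replicate is 4.820; the 47th is 6.192.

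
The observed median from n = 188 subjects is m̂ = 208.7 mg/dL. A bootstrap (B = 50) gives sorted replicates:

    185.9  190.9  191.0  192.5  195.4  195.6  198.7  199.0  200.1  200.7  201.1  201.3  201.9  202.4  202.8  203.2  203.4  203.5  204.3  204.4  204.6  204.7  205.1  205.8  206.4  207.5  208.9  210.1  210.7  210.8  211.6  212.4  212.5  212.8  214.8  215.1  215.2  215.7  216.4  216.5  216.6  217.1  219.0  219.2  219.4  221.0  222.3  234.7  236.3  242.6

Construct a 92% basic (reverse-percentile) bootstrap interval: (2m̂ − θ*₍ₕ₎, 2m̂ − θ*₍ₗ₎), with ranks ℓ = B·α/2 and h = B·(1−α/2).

Percentile endpoints at ranks 2 and 48: θ*₍2₎ = 190.9, θ*₍48₎ = 234.7.
Basic interval reflects these around m̂:
  lower = 2 × 208.7 − 234.7 = 182.7
  upper = 2 × 208.7 − 190.9 = 226.5

(182.7, 226.5)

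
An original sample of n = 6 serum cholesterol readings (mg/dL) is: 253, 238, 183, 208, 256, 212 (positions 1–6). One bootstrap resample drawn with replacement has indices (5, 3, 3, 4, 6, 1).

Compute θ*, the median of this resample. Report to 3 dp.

θ* = 210.000

Resample values: 256, 183, 183, 208, 212, 253.
Sorted: 183, 183, 208, 212, 253, 256
Median = average of the two middle values = 210.000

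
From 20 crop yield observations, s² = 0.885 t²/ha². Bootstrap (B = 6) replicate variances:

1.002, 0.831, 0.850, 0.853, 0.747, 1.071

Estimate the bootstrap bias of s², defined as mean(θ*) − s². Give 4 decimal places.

mean(θ*) = (1.002 + 0.831 + 0.850 + 0.853 + 0.747 + 1.071) / 6 = 0.89233
bias = 0.89233 − 0.885

bias = +0.0073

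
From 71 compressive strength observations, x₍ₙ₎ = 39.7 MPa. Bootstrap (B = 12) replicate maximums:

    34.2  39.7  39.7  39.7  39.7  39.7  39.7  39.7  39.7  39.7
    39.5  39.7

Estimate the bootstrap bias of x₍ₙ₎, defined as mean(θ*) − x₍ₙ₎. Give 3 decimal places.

bias = −0.475

mean(θ*) = (34.2 + 39.7 + 39.7 + 39.7 + 39.7 + 39.7 + 39.7 + 39.7 + 39.7 + 39.7 + 39.5 + 39.7) / 12 = 39.2250
bias = 39.2250 − 39.7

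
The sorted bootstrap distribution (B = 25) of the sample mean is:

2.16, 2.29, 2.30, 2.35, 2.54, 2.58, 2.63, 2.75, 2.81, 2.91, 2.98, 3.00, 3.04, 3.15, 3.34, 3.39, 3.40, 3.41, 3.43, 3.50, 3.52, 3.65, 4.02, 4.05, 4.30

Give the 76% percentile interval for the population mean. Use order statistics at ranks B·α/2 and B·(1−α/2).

α = 0.24; lower rank = 25 × 0.120 = 3; upper rank = 25 × 0.880 = 22.
The 3rd smallest replicate is 2.30; the 22nd is 3.65.

(2.30, 3.65)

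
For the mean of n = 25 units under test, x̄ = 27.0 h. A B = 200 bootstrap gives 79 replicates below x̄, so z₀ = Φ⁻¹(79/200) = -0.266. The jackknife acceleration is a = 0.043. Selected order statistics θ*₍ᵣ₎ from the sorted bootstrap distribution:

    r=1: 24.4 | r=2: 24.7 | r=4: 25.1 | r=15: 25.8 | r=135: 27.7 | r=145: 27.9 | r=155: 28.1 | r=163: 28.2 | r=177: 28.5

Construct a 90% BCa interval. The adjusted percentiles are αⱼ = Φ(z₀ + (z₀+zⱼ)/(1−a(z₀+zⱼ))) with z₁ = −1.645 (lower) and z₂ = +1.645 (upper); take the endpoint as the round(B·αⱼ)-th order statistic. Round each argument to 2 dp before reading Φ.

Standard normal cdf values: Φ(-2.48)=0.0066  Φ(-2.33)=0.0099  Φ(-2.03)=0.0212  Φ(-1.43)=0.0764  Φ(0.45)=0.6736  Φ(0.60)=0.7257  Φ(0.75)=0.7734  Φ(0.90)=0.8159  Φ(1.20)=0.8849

Lower: z₀ + z₁ = -0.266 + (-1.645) = -1.911; 1 − a(z₀+z₁) = 1 − (0.043)(-1.911) = 1.0822; argument = -0.266 + (-1.911)/1.0822 = -2.0319 → -2.03.
α₁ = Φ(-2.03) = 0.0212; rank = round(200 × 0.0212) = 4; θ*₍4₎ = 25.1.
Upper: z₀ + z₂ = 1.379; 1 − a(z₀+z₂) = 0.9407; argument = 1.1999 → 1.20; α₂ = 0.8849; rank = 177; θ*₍177₎ = 28.5.

(25.1, 28.5)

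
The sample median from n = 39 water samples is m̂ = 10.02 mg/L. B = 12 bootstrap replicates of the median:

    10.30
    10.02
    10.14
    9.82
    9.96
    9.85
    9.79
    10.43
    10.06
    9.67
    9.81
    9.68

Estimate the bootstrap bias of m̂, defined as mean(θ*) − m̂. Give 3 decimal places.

mean(θ*) = (10.30 + 10.02 + 10.14 + 9.82 + 9.96 + 9.85 + 9.79 + 10.43 + 10.06 + 9.67 + 9.81 + 9.68) / 12 = 9.9608
bias = 9.9608 − 10.02

bias = −0.059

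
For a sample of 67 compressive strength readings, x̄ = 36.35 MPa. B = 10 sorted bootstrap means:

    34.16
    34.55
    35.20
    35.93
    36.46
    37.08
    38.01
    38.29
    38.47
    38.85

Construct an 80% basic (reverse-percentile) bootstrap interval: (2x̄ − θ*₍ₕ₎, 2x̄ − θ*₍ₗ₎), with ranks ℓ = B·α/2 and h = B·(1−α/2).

Percentile endpoints at ranks 1 and 9: θ*₍1₎ = 34.16, θ*₍9₎ = 38.47.
Basic interval reflects these around x̄:
  lower = 2 × 36.35 − 38.47 = 34.23
  upper = 2 × 36.35 − 34.16 = 38.54

(34.23, 38.54)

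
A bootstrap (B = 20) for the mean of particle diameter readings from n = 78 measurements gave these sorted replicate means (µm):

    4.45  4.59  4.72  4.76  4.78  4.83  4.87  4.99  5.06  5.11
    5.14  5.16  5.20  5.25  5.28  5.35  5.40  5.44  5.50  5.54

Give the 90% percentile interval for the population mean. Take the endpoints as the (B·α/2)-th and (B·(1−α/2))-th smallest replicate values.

α = 0.10; lower rank = 20 × 0.050 = 1; upper rank = 20 × 0.950 = 19.
The 1st smallest replicate is 4.45; the 19th is 5.50.

(4.45, 5.50)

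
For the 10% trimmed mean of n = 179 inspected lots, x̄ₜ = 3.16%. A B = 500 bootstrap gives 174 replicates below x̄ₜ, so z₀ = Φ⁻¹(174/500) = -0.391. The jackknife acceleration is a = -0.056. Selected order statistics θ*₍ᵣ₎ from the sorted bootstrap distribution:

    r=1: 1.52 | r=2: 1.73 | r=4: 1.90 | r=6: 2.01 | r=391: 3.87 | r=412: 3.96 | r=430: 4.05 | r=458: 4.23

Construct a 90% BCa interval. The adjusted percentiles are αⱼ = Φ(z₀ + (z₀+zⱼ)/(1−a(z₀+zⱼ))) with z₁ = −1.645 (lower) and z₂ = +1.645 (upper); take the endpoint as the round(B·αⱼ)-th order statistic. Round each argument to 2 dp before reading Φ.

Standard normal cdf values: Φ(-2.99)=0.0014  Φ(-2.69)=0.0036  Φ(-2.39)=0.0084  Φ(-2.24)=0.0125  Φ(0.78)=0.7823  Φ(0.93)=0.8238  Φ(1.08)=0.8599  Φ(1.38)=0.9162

(1.73, 3.87)

Lower: z₀ + z₁ = -0.391 + (-1.645) = -2.036; 1 − a(z₀+z₁) = 1 − (-0.056)(-2.036) = 0.8860; argument = -0.391 + (-2.036)/0.8860 = -2.6890 → -2.69.
α₁ = Φ(-2.69) = 0.0036; rank = round(500 × 0.0036) = 2; θ*₍2₎ = 1.73.
Upper: z₀ + z₂ = 1.254; 1 − a(z₀+z₂) = 1.0702; argument = 0.7807 → 0.78; α₂ = 0.7823; rank = 391; θ*₍391₎ = 3.87.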